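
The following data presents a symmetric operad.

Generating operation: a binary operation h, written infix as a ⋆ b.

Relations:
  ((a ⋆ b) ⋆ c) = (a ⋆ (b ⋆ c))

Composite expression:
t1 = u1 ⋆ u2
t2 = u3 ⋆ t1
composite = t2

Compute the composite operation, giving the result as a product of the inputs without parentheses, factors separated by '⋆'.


u3 ⋆ u1 ⋆ u2

Under associativity of h, the answer is the u's in reading order.
(u1 ⋆ u2) collapses to u1 ⋆ u2
(u3 ⋆ (u1 ⋆ u2)) collapses to u3 ⋆ u1 ⋆ u2


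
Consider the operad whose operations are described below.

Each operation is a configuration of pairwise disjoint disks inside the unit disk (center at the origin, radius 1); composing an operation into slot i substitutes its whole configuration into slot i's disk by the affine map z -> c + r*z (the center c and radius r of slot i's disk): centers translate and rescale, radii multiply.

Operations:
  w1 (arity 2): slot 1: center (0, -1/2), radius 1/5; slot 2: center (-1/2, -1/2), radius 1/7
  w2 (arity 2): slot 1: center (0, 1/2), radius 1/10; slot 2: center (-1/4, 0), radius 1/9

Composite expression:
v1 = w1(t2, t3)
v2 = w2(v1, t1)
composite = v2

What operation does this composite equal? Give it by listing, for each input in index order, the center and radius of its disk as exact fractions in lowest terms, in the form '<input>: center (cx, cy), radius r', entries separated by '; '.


t1: center (-1/4, 0), radius 1/9; t2: center (0, 9/20), radius 1/50; t3: center (-1/20, 9/20), radius 1/70

Affine substitution under w2: radii multiply and t-centers shift.
t2 passes through 2 substitutions, ending at center (0, 9/20), radius 1/50
t3 passes through 2 substitutions, ending at center (-1/20, 9/20), radius 1/70
t1 passes through 1 substitution, ending at center (-1/4, 0), radius 1/9


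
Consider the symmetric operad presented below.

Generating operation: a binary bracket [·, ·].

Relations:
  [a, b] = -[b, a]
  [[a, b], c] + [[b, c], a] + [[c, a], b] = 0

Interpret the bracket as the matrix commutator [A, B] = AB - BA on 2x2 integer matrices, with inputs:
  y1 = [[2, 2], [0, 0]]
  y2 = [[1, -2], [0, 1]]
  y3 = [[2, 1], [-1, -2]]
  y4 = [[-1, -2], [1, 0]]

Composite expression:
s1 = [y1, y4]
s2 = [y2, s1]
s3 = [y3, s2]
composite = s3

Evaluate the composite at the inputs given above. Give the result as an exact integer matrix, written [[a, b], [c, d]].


[[8, 24], [-8, -8]]

[y1, y4] = [[2, -2], [-2, -2]]
[y2, [y1, y4]] = [[4, 8], [0, -4]]
[y3, [y2, [y1, y4]]] = [[8, 24], [-8, -8]]


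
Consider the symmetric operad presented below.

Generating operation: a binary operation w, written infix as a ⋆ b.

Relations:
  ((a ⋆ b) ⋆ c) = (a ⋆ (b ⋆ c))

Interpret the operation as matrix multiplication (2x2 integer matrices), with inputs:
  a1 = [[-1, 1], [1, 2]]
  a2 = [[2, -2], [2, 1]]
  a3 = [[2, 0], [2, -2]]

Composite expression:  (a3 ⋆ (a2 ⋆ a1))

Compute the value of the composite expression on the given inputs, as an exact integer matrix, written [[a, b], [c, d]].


(a2 ⋆ a1) = [[-4, -2], [-1, 4]]
(a3 ⋆ (a2 ⋆ a1)) = [[-8, -4], [-6, -12]]

[[-8, -4], [-6, -12]]


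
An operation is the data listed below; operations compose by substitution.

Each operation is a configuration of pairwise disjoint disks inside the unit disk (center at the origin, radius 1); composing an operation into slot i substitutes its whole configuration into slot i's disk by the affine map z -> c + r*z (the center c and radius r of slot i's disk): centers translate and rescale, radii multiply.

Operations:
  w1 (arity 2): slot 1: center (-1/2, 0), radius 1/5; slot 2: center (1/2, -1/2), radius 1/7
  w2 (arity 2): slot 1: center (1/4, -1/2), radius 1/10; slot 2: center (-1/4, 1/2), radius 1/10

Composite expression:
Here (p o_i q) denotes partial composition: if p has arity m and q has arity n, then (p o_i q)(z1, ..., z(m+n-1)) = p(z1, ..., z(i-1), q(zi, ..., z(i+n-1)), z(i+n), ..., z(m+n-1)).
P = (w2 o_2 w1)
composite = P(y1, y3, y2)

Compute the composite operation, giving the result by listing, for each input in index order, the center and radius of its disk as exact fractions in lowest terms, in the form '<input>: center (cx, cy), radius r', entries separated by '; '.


Below w2, radii multiply path by path; the y-disk centers shift.
for y1, the 1-step affine chain lands on center (1/4, -1/2), radius 1/10
for y3, the 2-step affine chain lands on center (-3/10, 1/2), radius 1/50
for y2, the 2-step affine chain lands on center (-1/5, 9/20), radius 1/70

y1: center (1/4, -1/2), radius 1/10; y2: center (-1/5, 9/20), radius 1/70; y3: center (-3/10, 1/2), radius 1/50


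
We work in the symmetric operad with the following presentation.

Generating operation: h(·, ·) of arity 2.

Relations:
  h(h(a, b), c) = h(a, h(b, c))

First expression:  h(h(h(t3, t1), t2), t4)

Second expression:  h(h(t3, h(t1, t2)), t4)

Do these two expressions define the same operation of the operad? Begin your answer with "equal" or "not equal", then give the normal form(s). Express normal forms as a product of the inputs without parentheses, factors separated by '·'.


equal — both sides give t3 · t1 · t2 · t4

The first composite normalizes to t3 · t1 · t2 · t4
The second composite normalizes to t3 · t1 · t2 · t4
Identical normal forms: equal.


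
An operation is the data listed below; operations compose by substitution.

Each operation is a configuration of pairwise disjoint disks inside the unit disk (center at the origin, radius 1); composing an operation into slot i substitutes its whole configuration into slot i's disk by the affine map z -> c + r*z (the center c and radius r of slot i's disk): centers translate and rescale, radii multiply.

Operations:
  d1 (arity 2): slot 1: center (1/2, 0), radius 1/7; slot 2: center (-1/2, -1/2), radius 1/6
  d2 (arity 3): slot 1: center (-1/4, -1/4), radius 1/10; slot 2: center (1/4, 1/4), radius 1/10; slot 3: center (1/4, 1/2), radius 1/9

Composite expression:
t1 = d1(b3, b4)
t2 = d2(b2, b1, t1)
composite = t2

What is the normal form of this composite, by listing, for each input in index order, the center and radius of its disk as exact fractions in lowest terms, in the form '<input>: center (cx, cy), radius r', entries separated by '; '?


b1: center (1/4, 1/4), radius 1/10; b2: center (-1/4, -1/4), radius 1/10; b3: center (11/36, 1/2), radius 1/63; b4: center (7/36, 4/9), radius 1/54

Nesting under d2 composes maps z -> c + r*z down each b-path.
tracing b2 down its 1-map path: center (-1/4, -1/4), radius 1/10
tracing b1 down its 1-map path: center (1/4, 1/4), radius 1/10
tracing b3 down its 2-map path: center (11/36, 1/2), radius 1/63
tracing b4 down its 2-map path: center (7/36, 4/9), radius 1/54


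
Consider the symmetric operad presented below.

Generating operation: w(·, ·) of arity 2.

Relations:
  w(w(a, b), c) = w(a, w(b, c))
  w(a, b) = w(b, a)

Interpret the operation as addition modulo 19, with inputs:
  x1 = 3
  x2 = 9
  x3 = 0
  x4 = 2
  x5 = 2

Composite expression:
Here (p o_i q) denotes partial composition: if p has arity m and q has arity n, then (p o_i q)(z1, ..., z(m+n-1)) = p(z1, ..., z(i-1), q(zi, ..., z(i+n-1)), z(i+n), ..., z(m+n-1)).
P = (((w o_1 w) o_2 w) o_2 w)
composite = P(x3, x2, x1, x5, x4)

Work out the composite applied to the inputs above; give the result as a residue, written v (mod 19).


16 (mod 19)

w(x2, x1) = 12
w(w(x2, x1), x5) = 14
w(x3, w(w(x2, x1), x5)) = 14
w(w(x3, w(w(x2, x1), x5)), x4) = 16


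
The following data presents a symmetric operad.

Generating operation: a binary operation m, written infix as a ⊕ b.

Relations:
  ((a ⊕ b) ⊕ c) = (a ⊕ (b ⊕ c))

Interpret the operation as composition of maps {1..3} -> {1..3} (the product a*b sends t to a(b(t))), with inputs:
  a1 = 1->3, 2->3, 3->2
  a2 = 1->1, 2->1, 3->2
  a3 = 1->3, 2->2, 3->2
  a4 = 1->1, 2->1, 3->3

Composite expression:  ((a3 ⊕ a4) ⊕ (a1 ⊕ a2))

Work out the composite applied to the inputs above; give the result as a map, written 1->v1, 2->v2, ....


1->2, 2->2, 3->2

(a3 ⊕ a4) = 1->3, 2->3, 3->2
(a1 ⊕ a2) = 1->3, 2->3, 3->3
((a3 ⊕ a4) ⊕ (a1 ⊕ a2)) = 1->2, 2->2, 3->2


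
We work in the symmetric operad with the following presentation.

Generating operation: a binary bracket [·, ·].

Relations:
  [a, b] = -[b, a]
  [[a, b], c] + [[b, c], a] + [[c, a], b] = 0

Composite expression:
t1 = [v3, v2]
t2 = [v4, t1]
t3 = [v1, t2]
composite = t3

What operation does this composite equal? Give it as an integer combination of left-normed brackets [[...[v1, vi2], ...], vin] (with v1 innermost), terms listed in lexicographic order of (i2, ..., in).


[[[v1, v2], v3], v4] - [[[v1, v3], v2], v4] - [[[v1, v4], v2], v3] + [[[v1, v4], v3], v2]

Skip Jacobi rewriting: expand, keep v1-initial words, read off terms.
Composite bracket: [v1, [v4, [v3, v2]]]
The bracket unfolds into 8 signed words via [a, b] = ab - ba (2^3 = 8).
Keep just the words that open with v1:
  word v1v2v3v4 has sign +1, contributing +[[[v1, v2], v3], v4]
  word v1v3v2v4 has sign -1, contributing -[[[v1, v3], v2], v4]
  word v1v4v2v3 has sign -1, contributing -[[[v1, v4], v2], v3]
  word v1v4v3v2 has sign +1, contributing +[[[v1, v4], v3], v2]


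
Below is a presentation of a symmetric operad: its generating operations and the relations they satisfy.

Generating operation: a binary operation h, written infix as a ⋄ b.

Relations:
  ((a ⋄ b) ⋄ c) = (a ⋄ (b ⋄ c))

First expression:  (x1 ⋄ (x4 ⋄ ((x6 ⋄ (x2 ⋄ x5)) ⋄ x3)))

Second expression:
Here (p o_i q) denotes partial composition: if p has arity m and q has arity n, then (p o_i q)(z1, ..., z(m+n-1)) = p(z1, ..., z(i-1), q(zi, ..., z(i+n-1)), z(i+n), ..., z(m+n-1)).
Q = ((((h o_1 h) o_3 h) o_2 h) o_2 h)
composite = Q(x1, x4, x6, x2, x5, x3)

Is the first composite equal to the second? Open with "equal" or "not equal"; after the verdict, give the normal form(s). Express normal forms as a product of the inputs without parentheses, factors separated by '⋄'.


Reducing the first expression gives x1 ⋄ x4 ⋄ x6 ⋄ x2 ⋄ x5 ⋄ x3
Reducing the second expression gives x1 ⋄ x4 ⋄ x6 ⋄ x2 ⋄ x5 ⋄ x3
Identical normal forms: equal.

equal — both sides give x1 ⋄ x4 ⋄ x6 ⋄ x2 ⋄ x5 ⋄ x3


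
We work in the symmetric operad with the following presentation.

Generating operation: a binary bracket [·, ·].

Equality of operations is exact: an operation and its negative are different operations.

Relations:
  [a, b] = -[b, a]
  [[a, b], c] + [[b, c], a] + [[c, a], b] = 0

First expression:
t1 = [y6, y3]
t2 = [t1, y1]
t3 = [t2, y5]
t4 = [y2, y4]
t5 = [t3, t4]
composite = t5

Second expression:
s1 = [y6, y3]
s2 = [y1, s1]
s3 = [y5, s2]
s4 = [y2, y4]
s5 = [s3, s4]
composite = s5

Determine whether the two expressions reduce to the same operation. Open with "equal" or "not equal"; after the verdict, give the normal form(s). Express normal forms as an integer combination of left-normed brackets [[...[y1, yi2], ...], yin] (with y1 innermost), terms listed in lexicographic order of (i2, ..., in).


equal; both compose to [[[[[y1, y3], y6], y5], y2], y4] - [[[[[y1, y3], y6], y5], y4], y2] - [[[[[y1, y6], y3], y5], y2], y4] + [[[[[y1, y6], y3], y5], y4], y2]


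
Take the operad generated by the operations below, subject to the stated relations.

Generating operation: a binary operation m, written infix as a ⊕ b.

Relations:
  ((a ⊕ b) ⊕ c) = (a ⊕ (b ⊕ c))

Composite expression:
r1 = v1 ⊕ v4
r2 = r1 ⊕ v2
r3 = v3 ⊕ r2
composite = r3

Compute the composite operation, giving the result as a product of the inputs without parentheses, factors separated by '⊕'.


v3 ⊕ v1 ⊕ v4 ⊕ v2

All parenthesizations of m agree; list the v-inputs left to right.
(v1 ⊕ v4) reduces to v1 ⊕ v4
((v1 ⊕ v4) ⊕ v2) reduces to v1 ⊕ v4 ⊕ v2
(v3 ⊕ ((v1 ⊕ v4) ⊕ v2)) reduces to v3 ⊕ v1 ⊕ v4 ⊕ v2


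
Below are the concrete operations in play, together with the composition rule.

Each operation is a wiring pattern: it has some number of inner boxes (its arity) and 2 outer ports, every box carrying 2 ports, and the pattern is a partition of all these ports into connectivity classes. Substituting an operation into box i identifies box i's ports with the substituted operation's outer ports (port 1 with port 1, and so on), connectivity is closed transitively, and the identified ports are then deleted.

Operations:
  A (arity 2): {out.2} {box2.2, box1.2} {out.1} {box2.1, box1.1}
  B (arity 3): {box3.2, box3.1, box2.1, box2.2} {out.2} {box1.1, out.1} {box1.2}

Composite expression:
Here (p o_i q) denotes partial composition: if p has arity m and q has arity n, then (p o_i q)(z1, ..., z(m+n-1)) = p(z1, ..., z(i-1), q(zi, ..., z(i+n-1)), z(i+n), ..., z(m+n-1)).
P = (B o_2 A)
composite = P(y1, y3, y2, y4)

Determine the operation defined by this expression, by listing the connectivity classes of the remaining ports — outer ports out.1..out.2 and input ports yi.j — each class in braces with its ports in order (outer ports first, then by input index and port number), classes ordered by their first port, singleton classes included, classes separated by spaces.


{out.1, y1.1} {out.2} {y1.2} {y2.1, y3.1} {y2.2, y3.2} {y4.1, y4.2}

Reachability decides: close wires over B-identified ports.
the subtree at A composes to {out.1} {out.2} {y2.1, y3.1} {y2.2, y3.2} on (y3, y2); out.j = own outer ports
the subtree at B composes to {out.1, y1.1} {out.2} {y1.2} {y2.1, y3.1} {y2.2, y3.2} {y4.1, y4.2} on (y1, y3, y2, y4); out.j = own outer ports


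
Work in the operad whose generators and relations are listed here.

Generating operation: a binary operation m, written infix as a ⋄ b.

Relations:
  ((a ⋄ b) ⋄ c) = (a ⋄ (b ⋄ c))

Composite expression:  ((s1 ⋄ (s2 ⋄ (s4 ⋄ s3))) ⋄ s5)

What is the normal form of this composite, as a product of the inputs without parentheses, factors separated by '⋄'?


s1 ⋄ s2 ⋄ s4 ⋄ s3 ⋄ s5

The m-tree's shape is irrelevant; the s-reading-order decides.
(s4 ⋄ s3) unparenthesizes to s4 ⋄ s3
(s2 ⋄ (s4 ⋄ s3)) unparenthesizes to s2 ⋄ s4 ⋄ s3
(s1 ⋄ (s2 ⋄ (s4 ⋄ s3))) unparenthesizes to s1 ⋄ s2 ⋄ s4 ⋄ s3
((s1 ⋄ (s2 ⋄ (s4 ⋄ s3))) ⋄ s5) unparenthesizes to s1 ⋄ s2 ⋄ s4 ⋄ s3 ⋄ s5


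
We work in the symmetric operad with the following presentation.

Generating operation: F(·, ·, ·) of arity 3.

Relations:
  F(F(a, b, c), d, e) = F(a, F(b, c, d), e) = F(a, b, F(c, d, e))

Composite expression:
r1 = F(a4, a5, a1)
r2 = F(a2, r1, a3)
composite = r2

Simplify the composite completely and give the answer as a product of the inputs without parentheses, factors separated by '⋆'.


a2 ⋆ a4 ⋆ a5 ⋆ a1 ⋆ a3

Associativity of F dissolves the nesting; only the a-input order survives.
F(a4, a5, a1) spells out as a4 ⋆ a5 ⋆ a1
F(a2, F(a4, a5, a1), a3) spells out as a2 ⋆ a4 ⋆ a5 ⋆ a1 ⋆ a3


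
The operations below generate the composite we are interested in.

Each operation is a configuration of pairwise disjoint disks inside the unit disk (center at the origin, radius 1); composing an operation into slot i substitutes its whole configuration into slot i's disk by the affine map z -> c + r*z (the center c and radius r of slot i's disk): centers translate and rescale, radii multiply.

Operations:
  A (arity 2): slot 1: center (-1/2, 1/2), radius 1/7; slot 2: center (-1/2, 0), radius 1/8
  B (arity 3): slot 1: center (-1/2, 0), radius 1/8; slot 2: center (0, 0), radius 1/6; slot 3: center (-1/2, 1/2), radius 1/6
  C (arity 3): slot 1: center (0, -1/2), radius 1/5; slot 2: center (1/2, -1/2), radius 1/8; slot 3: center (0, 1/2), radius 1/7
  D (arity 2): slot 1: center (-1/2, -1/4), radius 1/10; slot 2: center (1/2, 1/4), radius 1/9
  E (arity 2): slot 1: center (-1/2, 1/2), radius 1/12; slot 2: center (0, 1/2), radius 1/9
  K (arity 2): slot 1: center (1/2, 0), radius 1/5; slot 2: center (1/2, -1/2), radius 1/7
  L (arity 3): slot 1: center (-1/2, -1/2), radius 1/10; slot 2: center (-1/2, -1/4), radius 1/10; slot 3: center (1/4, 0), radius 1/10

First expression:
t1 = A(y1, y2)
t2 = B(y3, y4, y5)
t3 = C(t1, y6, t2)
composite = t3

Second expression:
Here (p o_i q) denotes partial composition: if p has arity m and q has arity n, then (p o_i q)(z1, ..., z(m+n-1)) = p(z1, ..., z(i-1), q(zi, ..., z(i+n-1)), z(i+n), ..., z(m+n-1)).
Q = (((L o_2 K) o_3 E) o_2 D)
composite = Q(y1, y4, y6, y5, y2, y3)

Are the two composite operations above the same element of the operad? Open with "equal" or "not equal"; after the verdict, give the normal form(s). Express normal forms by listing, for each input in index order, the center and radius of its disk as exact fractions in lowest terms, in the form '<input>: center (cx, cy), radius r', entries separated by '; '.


not equal; first: y1: center (-1/10, -2/5), radius 1/35; y2: center (-1/10, -1/2), radius 1/40; y3: center (-1/14, 1/2), radius 1/56; y4: center (0, 1/2), radius 1/42; y5: center (-1/14, 4/7), radius 1/42; y6: center (1/2, -1/2), radius 1/8; second: y1: center (-1/2, -1/2), radius 1/10; y2: center (-9/20, -41/140), radius 1/630; y3: center (1/4, 0), radius 1/10; y4: center (-23/50, -51/200), radius 1/500; y5: center (-16/35, -41/140), radius 1/840; y6: center (-11/25, -49/200), radius 1/450

Normal form of the first expression: y1: center (-1/10, -2/5), radius 1/35; y2: center (-1/10, -1/2), radius 1/40; y3: center (-1/14, 1/2), radius 1/56; y4: center (0, 1/2), radius 1/42; y5: center (-1/14, 4/7), radius 1/42; y6: center (1/2, -1/2), radius 1/8
Normal form of the second expression: y1: center (-1/2, -1/2), radius 1/10; y2: center (-9/20, -41/140), radius 1/630; y3: center (1/4, 0), radius 1/10; y4: center (-23/50, -51/200), radius 1/500; y5: center (-16/35, -41/140), radius 1/840; y6: center (-11/25, -49/200), radius 1/450
The normal forms differ: not equal.


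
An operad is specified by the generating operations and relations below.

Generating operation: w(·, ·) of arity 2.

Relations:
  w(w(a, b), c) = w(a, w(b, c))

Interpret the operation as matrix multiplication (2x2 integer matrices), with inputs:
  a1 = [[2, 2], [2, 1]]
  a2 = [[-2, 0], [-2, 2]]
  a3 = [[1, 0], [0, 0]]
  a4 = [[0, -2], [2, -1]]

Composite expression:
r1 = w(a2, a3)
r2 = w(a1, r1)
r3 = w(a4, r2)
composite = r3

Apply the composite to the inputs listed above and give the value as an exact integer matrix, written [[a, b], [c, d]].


[[12, 0], [-10, 0]]

w(a2, a3) = [[-2, 0], [-2, 0]]
w(a1, w(a2, a3)) = [[-8, 0], [-6, 0]]
w(a4, w(a1, w(a2, a3))) = [[12, 0], [-10, 0]]


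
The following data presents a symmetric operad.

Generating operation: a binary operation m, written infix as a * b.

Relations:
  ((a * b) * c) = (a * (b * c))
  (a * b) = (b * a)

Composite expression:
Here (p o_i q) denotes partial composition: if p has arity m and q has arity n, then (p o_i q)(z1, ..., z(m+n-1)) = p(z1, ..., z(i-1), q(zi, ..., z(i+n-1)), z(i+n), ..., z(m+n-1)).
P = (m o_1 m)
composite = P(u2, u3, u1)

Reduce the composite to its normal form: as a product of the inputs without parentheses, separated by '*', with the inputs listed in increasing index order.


u1 * u2 * u3

Key point: m commutes, so take the u-inputs in any fixed order.
(u2 * u3) flattens to u2 * u3
((u2 * u3) * u1) flattens to u2 * u3 * u1
the factors in increasing index order: u1 * u2 * u3


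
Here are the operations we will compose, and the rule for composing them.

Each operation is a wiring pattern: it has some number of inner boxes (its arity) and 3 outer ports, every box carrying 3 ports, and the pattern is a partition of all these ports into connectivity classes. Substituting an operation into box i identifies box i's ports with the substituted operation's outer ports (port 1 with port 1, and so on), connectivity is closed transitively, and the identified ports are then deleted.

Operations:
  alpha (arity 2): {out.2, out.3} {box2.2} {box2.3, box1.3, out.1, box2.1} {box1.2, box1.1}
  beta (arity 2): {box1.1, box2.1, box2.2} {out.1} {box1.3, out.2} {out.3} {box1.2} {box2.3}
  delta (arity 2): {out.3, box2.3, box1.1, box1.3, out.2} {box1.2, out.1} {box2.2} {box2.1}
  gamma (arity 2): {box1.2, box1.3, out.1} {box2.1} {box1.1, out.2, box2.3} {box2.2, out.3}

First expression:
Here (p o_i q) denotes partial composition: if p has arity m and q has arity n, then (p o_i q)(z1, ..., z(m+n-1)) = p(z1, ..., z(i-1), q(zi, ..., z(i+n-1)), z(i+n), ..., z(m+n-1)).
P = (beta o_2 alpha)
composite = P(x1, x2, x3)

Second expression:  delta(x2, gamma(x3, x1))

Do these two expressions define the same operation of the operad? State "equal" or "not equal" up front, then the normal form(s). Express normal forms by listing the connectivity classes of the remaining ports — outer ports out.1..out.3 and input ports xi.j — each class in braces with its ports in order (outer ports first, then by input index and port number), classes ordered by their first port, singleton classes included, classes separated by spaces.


not equal; first: {out.1} {out.2, x1.3} {out.3} {x1.1, x2.3, x3.1, x3.3} {x1.2} {x2.1, x2.2} {x3.2}; second: {out.1, x2.2} {out.2, out.3, x1.2, x2.1, x2.3} {x1.1} {x1.3, x3.1} {x3.2, x3.3}

The first composite normalizes to {out.1} {out.2, x1.3} {out.3} {x1.1, x2.3, x3.1, x3.3} {x1.2} {x2.1, x2.2} {x3.2}
The second composite normalizes to {out.1, x2.2} {out.2, out.3, x1.2, x2.1, x2.3} {x1.1} {x1.3, x3.1} {x3.2, x3.3}
Distinct normal forms: not equal.


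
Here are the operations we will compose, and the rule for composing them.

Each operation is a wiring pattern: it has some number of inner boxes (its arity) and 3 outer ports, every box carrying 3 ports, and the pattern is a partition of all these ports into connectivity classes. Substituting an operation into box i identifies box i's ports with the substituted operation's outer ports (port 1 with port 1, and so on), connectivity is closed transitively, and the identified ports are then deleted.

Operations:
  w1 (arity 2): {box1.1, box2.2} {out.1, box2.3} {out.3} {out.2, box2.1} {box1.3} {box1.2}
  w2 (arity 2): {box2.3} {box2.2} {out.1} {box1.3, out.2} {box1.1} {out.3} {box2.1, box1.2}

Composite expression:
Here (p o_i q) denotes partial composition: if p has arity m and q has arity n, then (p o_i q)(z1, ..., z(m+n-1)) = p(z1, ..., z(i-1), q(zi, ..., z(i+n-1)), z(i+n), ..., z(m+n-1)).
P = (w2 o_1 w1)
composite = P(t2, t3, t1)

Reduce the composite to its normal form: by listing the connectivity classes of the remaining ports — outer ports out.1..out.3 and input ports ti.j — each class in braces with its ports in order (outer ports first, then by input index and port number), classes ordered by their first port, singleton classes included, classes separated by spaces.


{out.1} {out.2} {out.3} {t1.1, t3.1} {t1.2} {t1.3} {t2.1, t3.2} {t2.2} {t2.3} {t3.3}

Treat the ports identified at w2 as solder joints: merge, then drop.
after w1, the pattern on (t2, t3) reads {out.1, t3.3} {out.2, t3.1} {out.3} {t2.1, t3.2} {t2.2} {t2.3} (out.j = its outer ports)
after w2, the pattern on (t2, t3, t1) reads {out.1} {out.2} {out.3} {t1.1, t3.1} {t1.2} {t1.3} {t2.1, t3.2} {t2.2} {t2.3} {t3.3} (out.j = its outer ports)


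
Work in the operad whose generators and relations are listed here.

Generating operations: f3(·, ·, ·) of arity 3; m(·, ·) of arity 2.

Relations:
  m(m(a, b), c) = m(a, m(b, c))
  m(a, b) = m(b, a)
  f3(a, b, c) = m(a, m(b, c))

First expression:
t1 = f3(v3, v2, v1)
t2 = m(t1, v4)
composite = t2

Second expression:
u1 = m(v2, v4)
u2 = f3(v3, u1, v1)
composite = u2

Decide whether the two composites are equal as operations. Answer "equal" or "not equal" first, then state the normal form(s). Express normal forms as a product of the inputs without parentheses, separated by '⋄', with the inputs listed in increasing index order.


Normal form of the first expression: v1 ⋄ v2 ⋄ v3 ⋄ v4
Normal form of the second expression: v1 ⋄ v2 ⋄ v3 ⋄ v4
Both agree, so they are equal.

equal; the common form is v1 ⋄ v2 ⋄ v3 ⋄ v4


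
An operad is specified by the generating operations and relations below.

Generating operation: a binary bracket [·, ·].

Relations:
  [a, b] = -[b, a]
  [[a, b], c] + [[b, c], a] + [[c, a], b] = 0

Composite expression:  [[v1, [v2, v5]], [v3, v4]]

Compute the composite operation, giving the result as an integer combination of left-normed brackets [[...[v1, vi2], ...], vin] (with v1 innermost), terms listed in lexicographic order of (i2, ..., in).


[[[[v1, v2], v5], v3], v4] - [[[[v1, v2], v5], v4], v3] - [[[[v1, v5], v2], v3], v4] + [[[[v1, v5], v2], v4], v3]

Expand each bracket as ab - ba; the v1-initial words give the coefficients.
Composite bracket: [[v1, [v2, v5]], [v3, v4]]
Expanding via [a, b] = ab - ba: 16 signed words (2^4 = 16).
Coefficients come from the v1-initial words:
  the word v1v2v5v3v4 carries sign +1 and contributes +[[[[v1, v2], v5], v3], v4]
  the word v1v2v5v4v3 carries sign -1 and contributes -[[[[v1, v2], v5], v4], v3]
  the word v1v5v2v3v4 carries sign -1 and contributes -[[[[v1, v5], v2], v3], v4]
  the word v1v5v2v4v3 carries sign +1 and contributes +[[[[v1, v5], v2], v4], v3]


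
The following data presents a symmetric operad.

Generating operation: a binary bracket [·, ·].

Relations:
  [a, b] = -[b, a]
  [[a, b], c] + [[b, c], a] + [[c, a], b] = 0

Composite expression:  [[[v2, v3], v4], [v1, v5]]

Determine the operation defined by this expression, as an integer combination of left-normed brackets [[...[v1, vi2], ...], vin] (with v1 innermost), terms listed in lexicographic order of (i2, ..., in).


A multilinear Lie element is pinned by v1-initial words (v1 innermost).
Composite bracket: [[[v2, v3], v4], [v1, v5]]
Each bracket splits as ab - ba, giving 16 signed words (2^4 = 16).
Only words starting with v1 matter:
  v1v5v2v3v4 appears with sign -1, giving the term -[[[[v1, v5], v2], v3], v4]
  v1v5v3v2v4 appears with sign +1, giving the term +[[[[v1, v5], v3], v2], v4]
  v1v5v4v2v3 appears with sign +1, giving the term +[[[[v1, v5], v4], v2], v3]
  v1v5v4v3v2 appears with sign -1, giving the term -[[[[v1, v5], v4], v3], v2]

-[[[[v1, v5], v2], v3], v4] + [[[[v1, v5], v3], v2], v4] + [[[[v1, v5], v4], v2], v3] - [[[[v1, v5], v4], v3], v2]


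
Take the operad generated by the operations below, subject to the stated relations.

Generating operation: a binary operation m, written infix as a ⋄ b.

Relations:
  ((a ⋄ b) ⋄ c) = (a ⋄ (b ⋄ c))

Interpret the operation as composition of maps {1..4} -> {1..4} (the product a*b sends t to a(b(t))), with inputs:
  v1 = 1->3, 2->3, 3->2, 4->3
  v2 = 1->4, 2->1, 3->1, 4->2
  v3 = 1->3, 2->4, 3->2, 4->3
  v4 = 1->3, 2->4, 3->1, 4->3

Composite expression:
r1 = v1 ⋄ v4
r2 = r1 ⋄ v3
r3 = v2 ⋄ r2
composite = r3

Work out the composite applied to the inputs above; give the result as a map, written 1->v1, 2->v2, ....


1->1, 2->1, 3->1, 4->1

(v1 ⋄ v4) = 1->2, 2->3, 3->3, 4->2
((v1 ⋄ v4) ⋄ v3) = 1->3, 2->2, 3->3, 4->3
(v2 ⋄ ((v1 ⋄ v4) ⋄ v3)) = 1->1, 2->1, 3->1, 4->1


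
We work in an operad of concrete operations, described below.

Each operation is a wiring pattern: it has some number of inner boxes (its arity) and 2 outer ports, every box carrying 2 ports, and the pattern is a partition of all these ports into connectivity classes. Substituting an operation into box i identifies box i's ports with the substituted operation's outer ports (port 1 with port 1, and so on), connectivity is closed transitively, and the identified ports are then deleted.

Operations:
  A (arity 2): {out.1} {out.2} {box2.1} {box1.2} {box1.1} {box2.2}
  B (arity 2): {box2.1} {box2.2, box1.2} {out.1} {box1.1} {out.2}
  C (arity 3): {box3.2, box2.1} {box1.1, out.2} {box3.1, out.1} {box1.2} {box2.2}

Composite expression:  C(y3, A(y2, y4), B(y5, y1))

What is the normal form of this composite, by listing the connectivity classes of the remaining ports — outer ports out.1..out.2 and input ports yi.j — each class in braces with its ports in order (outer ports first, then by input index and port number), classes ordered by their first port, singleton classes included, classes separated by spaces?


{out.1} {out.2, y3.1} {y1.1} {y1.2, y5.2} {y2.1} {y2.2} {y3.2} {y4.1} {y4.2} {y5.1}


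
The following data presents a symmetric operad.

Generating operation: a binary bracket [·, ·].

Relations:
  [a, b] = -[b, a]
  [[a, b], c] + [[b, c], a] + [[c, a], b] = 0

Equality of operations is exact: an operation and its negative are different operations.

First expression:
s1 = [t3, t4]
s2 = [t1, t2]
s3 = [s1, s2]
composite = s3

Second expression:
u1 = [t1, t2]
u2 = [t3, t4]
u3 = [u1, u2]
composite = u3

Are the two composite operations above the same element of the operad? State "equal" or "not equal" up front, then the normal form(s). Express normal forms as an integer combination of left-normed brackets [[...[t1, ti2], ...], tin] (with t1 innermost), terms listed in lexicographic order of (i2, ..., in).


not equal; the first gives -[[[t1, t2], t3], t4] + [[[t1, t2], t4], t3] and the second [[[t1, t2], t3], t4] - [[[t1, t2], t4], t3]

Reducing the first expression gives -[[[t1, t2], t3], t4] + [[[t1, t2], t4], t3]
Reducing the second expression gives [[[t1, t2], t3], t4] - [[[t1, t2], t4], t3]
No match — not equal.


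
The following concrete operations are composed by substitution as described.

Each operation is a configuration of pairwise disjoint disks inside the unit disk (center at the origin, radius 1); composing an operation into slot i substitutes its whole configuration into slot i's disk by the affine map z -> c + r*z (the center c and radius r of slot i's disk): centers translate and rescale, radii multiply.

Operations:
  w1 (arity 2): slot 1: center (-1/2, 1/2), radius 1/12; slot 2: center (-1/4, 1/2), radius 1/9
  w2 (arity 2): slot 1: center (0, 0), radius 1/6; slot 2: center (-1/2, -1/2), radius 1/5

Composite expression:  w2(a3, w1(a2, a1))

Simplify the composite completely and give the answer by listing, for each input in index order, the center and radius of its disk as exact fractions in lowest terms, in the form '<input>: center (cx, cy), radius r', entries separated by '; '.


Below w2, radii multiply path by path; the a-disk centers shift.
a3 passes through 1 substitution, ending at center (0, 0), radius 1/6
a2 passes through 2 substitutions, ending at center (-3/5, -2/5), radius 1/60
a1 passes through 2 substitutions, ending at center (-11/20, -2/5), radius 1/45

a1: center (-11/20, -2/5), radius 1/45; a2: center (-3/5, -2/5), radius 1/60; a3: center (0, 0), radius 1/6


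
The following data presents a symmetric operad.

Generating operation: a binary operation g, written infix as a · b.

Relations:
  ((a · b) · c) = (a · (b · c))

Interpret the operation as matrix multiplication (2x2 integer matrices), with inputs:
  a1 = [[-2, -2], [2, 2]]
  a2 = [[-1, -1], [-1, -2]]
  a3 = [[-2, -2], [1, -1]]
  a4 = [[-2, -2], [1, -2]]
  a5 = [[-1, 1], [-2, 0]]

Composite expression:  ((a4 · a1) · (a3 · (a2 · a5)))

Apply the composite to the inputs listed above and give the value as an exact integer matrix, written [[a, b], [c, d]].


[[0, 0], [108, -24]]

(a4 · a1) = [[0, 0], [-6, -6]]
(a2 · a5) = [[3, -1], [5, -1]]
(a3 · (a2 · a5)) = [[-16, 4], [-2, 0]]
((a4 · a1) · (a3 · (a2 · a5))) = [[0, 0], [108, -24]]


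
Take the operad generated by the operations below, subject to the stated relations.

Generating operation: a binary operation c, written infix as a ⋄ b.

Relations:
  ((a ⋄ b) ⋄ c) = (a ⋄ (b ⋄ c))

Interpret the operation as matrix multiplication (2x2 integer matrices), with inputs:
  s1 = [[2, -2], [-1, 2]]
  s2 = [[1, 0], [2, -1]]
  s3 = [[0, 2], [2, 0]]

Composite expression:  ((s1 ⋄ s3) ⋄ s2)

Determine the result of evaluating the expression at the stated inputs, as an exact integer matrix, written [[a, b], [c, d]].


(s1 ⋄ s3) = [[-4, 4], [4, -2]]
((s1 ⋄ s3) ⋄ s2) = [[4, -4], [0, 2]]

[[4, -4], [0, 2]]


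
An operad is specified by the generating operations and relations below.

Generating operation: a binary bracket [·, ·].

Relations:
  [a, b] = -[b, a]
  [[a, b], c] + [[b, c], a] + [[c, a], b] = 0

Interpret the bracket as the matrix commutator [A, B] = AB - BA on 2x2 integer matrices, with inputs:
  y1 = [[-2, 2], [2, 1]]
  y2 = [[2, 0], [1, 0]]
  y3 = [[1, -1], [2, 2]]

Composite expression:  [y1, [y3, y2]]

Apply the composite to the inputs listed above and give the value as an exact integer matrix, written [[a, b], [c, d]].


[y3, y2] = [[-1, 2], [5, 1]]
[y1, [y3, y2]] = [[6, -2], [11, -6]]

[[6, -2], [11, -6]]


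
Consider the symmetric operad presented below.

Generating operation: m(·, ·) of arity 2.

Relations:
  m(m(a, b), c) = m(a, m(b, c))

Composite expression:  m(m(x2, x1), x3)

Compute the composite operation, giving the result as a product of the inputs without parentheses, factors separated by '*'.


x2 * x1 * x3

Key point: m is associative — brackets drop, the x-order remains.
m(x2, x1) flattens to x2 * x1
m(m(x2, x1), x3) flattens to x2 * x1 * x3


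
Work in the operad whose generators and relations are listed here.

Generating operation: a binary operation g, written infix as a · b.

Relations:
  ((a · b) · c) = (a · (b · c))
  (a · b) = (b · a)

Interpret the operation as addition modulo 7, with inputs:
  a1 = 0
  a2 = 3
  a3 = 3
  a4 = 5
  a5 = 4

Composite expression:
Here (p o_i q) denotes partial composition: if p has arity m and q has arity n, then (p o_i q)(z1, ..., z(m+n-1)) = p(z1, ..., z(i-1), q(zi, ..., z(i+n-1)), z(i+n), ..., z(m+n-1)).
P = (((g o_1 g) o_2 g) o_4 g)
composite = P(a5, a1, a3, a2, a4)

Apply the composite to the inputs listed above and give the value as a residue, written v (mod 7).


1 (mod 7)

(a1 · a3) = 3
(a5 · (a1 · a3)) = 0
(a2 · a4) = 1
((a5 · (a1 · a3)) · (a2 · a4)) = 1


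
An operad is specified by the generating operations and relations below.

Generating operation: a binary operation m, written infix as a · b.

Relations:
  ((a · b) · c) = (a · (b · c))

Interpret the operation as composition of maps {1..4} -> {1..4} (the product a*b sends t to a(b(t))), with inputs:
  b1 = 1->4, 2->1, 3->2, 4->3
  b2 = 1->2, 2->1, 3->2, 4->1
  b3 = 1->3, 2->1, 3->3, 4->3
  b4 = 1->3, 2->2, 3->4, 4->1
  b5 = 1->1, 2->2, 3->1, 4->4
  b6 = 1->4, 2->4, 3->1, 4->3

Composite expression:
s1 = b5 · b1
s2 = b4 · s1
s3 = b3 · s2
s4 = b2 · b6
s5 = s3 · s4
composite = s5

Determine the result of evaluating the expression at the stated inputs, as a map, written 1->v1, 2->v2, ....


(b5 · b1) = 1->4, 2->1, 3->2, 4->1
(b4 · (b5 · b1)) = 1->1, 2->3, 3->2, 4->3
(b3 · (b4 · (b5 · b1))) = 1->3, 2->3, 3->1, 4->3
(b2 · b6) = 1->1, 2->1, 3->2, 4->2
((b3 · (b4 · (b5 · b1))) · (b2 · b6)) = 1->3, 2->3, 3->3, 4->3

1->3, 2->3, 3->3, 4->3


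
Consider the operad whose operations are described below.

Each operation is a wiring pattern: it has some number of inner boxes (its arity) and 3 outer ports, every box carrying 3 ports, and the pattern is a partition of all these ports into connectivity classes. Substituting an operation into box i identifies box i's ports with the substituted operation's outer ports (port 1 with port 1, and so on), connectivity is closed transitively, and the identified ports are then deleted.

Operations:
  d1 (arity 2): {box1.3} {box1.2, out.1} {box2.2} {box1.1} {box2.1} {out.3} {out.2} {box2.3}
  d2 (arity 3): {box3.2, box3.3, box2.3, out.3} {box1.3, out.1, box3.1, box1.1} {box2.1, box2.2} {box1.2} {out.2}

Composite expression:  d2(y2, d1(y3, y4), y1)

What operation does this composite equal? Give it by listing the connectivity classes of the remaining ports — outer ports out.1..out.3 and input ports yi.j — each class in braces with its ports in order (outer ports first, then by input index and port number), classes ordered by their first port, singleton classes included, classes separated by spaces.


Two ports join when wires chain via d2-identified ports.
after d1, the pattern on (y3, y4) reads {out.1, y3.2} {out.2} {out.3} {y3.1} {y3.3} {y4.1} {y4.2} {y4.3} (out.j = its outer ports)
after d2, the pattern on (y2, y3, y4, y1) reads {out.1, y1.1, y2.1, y2.3} {out.2} {out.3, y1.2, y1.3} {y2.2} {y3.1} {y3.2} {y3.3} {y4.1} {y4.2} {y4.3} (out.j = its outer ports)

{out.1, y1.1, y2.1, y2.3} {out.2} {out.3, y1.2, y1.3} {y2.2} {y3.1} {y3.2} {y3.3} {y4.1} {y4.2} {y4.3}


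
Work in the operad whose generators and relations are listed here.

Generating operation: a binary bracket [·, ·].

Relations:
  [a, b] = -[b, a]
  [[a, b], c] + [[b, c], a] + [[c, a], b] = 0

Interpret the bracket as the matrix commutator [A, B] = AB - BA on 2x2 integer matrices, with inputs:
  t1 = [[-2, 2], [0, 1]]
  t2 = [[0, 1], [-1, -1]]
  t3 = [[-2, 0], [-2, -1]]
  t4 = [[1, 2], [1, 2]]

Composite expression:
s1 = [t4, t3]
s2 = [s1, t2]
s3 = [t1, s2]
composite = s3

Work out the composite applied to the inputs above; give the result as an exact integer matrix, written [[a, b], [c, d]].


[t4, t3] = [[-4, 2], [-3, 4]]
[[t4, t3], t2] = [[1, -10], [-11, -1]]
[t1, [[t4, t3], t2]] = [[-22, 26], [-33, 22]]

[[-22, 26], [-33, 22]]


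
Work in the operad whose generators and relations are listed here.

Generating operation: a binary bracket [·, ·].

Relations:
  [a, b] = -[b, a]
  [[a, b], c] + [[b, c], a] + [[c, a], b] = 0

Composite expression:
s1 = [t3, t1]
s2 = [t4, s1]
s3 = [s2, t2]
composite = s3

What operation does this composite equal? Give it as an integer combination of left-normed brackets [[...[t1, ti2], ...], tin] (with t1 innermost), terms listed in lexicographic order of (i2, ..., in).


[[[t1, t3], t4], t2]


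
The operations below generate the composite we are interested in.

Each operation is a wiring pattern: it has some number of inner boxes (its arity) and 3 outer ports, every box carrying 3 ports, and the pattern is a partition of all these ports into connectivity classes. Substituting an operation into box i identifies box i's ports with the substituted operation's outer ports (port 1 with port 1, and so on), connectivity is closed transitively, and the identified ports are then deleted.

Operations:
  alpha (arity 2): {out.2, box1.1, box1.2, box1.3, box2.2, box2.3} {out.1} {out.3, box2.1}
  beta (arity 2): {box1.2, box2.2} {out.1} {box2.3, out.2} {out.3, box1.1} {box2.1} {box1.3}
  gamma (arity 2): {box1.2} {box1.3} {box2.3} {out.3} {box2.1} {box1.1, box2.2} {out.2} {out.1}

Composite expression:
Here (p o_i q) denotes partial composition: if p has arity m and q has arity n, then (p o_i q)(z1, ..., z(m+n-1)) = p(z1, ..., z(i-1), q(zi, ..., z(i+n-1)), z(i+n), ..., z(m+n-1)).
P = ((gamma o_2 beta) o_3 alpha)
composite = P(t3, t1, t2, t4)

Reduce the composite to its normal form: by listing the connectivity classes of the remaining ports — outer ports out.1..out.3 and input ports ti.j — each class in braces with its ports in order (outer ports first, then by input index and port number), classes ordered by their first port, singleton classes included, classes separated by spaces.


{out.1} {out.2} {out.3} {t1.1} {t1.2, t2.1, t2.2, t2.3, t4.2, t4.3} {t1.3} {t3.1, t4.1} {t3.2} {t3.3}

Two ports join when wires chain via gamma-identified ports.
the subtree at alpha composes to {out.1} {out.2, t2.1, t2.2, t2.3, t4.2, t4.3} {out.3, t4.1} on (t2, t4); out.j = own outer ports
the subtree at beta composes to {out.1} {out.2, t4.1} {out.3, t1.1} {t1.2, t2.1, t2.2, t2.3, t4.2, t4.3} {t1.3} on (t1, t2, t4); out.j = own outer ports
the subtree at gamma composes to {out.1} {out.2} {out.3} {t1.1} {t1.2, t2.1, t2.2, t2.3, t4.2, t4.3} {t1.3} {t3.1, t4.1} {t3.2} {t3.3} on (t3, t1, t2, t4); out.j = own outer ports


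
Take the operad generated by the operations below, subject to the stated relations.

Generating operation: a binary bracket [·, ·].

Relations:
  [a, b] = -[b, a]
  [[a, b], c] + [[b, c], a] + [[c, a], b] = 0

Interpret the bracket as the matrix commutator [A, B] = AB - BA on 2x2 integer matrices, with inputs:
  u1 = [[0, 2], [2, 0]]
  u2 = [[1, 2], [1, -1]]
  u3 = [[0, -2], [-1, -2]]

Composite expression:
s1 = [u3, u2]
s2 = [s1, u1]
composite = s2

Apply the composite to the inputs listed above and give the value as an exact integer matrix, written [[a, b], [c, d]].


[[24, 0], [0, -24]]

[u3, u2] = [[0, 8], [-4, 0]]
[[u3, u2], u1] = [[24, 0], [0, -24]]
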